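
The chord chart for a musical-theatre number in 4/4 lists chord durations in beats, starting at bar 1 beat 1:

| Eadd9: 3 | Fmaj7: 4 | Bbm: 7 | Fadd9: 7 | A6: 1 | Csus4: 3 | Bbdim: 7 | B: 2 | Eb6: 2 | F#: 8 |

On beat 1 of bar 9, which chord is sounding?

B

Beat 1 of bar 9 is beat (9−1)×4 + 1 = 33 overall.
Running totals: Eadd9 ends at 3, Fmaj7 ends at 7, Bbm ends at 14, Fadd9 ends at 21, A6 ends at 22, Csus4 ends at 25, Bbdim ends at 32, B ends at 34.
Beat 33 falls within B.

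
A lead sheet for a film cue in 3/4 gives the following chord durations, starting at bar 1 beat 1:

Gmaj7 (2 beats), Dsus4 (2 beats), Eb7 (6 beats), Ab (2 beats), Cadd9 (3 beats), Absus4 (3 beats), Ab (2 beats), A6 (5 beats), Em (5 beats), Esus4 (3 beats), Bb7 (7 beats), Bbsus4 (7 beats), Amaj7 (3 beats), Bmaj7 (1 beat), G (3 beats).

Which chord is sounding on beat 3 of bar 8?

Beat 3 of bar 8 is beat (8−1)×3 + 3 = 24 overall.
Running totals: Gmaj7 ends at 2, Dsus4 ends at 4, Eb7 ends at 10, Ab ends at 12, Cadd9 ends at 15, Absus4 ends at 18, Ab ends at 20, A6 ends at 25.
Beat 24 falls within A6.

A6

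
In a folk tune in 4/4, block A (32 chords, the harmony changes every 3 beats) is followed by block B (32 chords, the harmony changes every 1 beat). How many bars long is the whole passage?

32 bars

A: 32 × 3 = 96 beats = 24 bars.
B: 32 × 1 = 32 beats = 8 bars.
Total: 24 + 8 = 32 bars.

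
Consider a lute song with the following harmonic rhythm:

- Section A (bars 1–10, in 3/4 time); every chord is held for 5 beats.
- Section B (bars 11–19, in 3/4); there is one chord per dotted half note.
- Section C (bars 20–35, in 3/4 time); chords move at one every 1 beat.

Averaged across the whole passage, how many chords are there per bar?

A: 10 × 3 = 30 beats ÷ 5 = 6 chords.
B: 9 × 3 = 27 beats ÷ 3 = 9 chords.
C: 16 × 3 = 48 beats ÷ 1 = 48 chords.
Overall: 63 chords over 35 bars → 63/35 = 1.8 chords per bar.

1.8 chords per bar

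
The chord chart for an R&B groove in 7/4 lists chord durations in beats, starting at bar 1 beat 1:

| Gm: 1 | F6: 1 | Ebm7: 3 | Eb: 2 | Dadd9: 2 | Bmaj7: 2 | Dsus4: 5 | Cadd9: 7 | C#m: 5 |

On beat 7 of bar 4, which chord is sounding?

Beat 7 of bar 4 is beat (4−1)×7 + 7 = 28 overall.
Running totals: Gm ends at 1, F6 ends at 2, Ebm7 ends at 5, Eb ends at 7, Dadd9 ends at 9, Bmaj7 ends at 11, Dsus4 ends at 16, Cadd9 ends at 23, C#m ends at 28.
Beat 28 falls within C#m.

C#m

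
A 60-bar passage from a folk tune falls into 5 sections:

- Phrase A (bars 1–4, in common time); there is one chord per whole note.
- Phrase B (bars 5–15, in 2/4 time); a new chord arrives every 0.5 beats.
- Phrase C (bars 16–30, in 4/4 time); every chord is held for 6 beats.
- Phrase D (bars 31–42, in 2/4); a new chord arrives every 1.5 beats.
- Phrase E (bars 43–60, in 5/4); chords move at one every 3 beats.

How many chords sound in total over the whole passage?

A: 4·4 = 16 beats, 16/4 = 4 chords.
B: 11·2 = 22 beats, 22/0.5 = 44 chords.
C: 15·4 = 60 beats, 60/6 = 10 chords.
D: 12·2 = 24 beats, 24/1.5 = 16 chords.
E: 18·5 = 90 beats, 90/3 = 30 chords.
Total: 4 + 44 + 10 + 16 + 30 = 104.

104 chords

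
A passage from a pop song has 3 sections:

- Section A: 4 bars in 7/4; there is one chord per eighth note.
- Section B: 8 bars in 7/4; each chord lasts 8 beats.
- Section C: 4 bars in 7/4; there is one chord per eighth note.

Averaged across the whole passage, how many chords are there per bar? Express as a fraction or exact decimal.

A: 4 × 7 = 28 beats ÷ 0.5 = 56 chords.
B: 8 × 7 = 56 beats ÷ 8 = 7 chords.
C: 4 × 7 = 28 beats ÷ 0.5 = 56 chords.
Overall: 119 chords over 16 bars → 119/16 = 119/16 chords per bar.

119/16 chords per bar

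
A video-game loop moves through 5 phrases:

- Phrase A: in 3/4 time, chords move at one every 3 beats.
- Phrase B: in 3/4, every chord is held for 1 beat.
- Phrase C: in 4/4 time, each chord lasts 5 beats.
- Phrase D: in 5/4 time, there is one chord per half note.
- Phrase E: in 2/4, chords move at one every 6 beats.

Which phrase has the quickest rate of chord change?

A: 3/3 = 1 chord/bar.
B: 3/1 = 3 chords/bar.
C: 4/5 = 0.8 chords/bar.
D: 5/2 = 2.5 chords/bar.
E: 2/6 = 1/3 chords/bar.
Fastest is B at 3 chords/bar.

Phrase B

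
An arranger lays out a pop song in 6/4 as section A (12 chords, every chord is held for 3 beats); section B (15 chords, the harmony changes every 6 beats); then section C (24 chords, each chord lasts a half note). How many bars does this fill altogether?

29 bars

A: 12 × 3 = 36 beats = 6 bars.
B: 15 × 6 = 90 beats = 15 bars.
C: 24 × 2 = 48 beats = 8 bars.
Total: 6 + 15 + 8 = 29 bars.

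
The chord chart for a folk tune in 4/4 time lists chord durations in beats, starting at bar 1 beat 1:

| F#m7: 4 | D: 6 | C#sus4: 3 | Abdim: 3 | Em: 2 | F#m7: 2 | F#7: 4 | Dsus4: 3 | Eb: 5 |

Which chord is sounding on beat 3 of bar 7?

Beat 3 of bar 7 is beat (7−1)×4 + 3 = 27 overall.
Running totals: F#m7 ends at 4, D ends at 10, C#sus4 ends at 13, Abdim ends at 16, Em ends at 18, F#m7 ends at 20, F#7 ends at 24, Dsus4 ends at 27.
Beat 27 falls within Dsus4.

Dsus4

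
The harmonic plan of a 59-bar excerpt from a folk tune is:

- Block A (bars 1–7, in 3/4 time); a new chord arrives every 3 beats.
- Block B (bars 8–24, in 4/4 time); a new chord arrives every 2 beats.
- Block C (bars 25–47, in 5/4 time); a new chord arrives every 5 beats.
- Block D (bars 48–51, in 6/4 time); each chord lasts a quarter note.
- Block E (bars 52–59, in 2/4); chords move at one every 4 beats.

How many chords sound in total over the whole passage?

92 chords

A has 21 beats and chords last 3 each, so 7 chords.
B has 68 beats and chords last 2 each, so 34 chords.
C has 115 beats and chords last 5 each, so 23 chords.
D has 24 beats and chords last 1 each, so 24 chords.
E has 16 beats and chords last 4 each, so 4 chords.
Total: 7 + 34 + 23 + 24 + 4 = 92.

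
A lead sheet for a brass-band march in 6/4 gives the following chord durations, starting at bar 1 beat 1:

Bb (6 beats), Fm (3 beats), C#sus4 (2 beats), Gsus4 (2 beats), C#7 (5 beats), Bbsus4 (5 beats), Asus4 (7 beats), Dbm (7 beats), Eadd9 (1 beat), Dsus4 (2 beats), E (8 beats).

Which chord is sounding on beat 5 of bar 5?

Asus4

Beat 5 of bar 5 is beat (5−1)×6 + 5 = 29 overall.
Running totals: Bb ends at 6, Fm ends at 9, C#sus4 ends at 11, Gsus4 ends at 13, C#7 ends at 18, Bbsus4 ends at 23, Asus4 ends at 30.
Beat 29 falls within Asus4.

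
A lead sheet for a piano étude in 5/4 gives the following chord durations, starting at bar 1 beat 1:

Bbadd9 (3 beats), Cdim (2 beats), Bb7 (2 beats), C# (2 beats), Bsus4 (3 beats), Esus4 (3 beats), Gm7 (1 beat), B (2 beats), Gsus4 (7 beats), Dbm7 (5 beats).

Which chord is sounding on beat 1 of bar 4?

Gm7

Beat 1 of bar 4 is beat (4−1)×5 + 1 = 16 overall.
Running totals: Bbadd9 ends at 3, Cdim ends at 5, Bb7 ends at 7, C# ends at 9, Bsus4 ends at 12, Esus4 ends at 15, Gm7 ends at 16.
Beat 16 falls within Gm7.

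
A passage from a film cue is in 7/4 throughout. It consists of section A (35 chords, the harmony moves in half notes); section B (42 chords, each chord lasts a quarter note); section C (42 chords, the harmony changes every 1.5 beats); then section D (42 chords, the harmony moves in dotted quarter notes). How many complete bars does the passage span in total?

34 bars

A: 35 × 2 = 70 beats = 10 bars.
B: 42 × 1 = 42 beats = 6 bars.
C: 42 × 1.5 = 63 beats = 9 bars.
D: 42 × 1.5 = 63 beats = 9 bars.
Total: 10 + 6 + 9 + 9 = 34 bars.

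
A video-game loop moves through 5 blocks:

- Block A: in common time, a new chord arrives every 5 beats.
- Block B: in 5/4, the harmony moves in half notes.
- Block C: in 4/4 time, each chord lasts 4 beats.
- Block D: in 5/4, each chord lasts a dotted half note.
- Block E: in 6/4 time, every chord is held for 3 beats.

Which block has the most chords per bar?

A: 4 beats/bar ÷ 5 beats/chord = 0.8 chords/bar.
B: 5 beats/bar ÷ 2 beats/chord = 2.5 chords/bar.
C: 4 beats/bar ÷ 4 beats/chord = 1 chord/bar.
D: 5 beats/bar ÷ 3 beats/chord = 5/3 chords/bar.
E: 6 beats/bar ÷ 3 beats/chord = 2 chords/bar.
Fastest is B at 2.5 chords/bar.

Block B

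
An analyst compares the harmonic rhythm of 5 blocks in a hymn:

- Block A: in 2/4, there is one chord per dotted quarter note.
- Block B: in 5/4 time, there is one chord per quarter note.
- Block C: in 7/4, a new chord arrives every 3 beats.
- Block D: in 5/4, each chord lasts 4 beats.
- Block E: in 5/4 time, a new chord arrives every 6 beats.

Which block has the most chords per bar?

Block B

A: 2 beats/bar ÷ 1.5 beats/chord = 4/3 chords/bar.
B: 5 beats/bar ÷ 1 beat/chord = 5 chords/bar.
C: 7 beats/bar ÷ 3 beats/chord = 7/3 chords/bar.
D: 5 beats/bar ÷ 4 beats/chord = 1.25 chords/bar.
E: 5 beats/bar ÷ 6 beats/chord = 5/6 chords/bar.
Fastest is B at 5 chords/bar.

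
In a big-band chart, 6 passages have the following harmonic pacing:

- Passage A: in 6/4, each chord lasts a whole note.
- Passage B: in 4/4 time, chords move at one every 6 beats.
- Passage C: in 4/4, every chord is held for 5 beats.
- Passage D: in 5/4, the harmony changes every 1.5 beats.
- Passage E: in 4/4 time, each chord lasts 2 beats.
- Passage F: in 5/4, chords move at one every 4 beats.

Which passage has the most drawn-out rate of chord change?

Passage B

A: each chord is 4 beats in 6/4, so 1.5 per bar.
B: each chord is 6 beats in 4/4, so 2/3 per bar.
C: each chord is 5 beats in 4/4, so 0.8 per bar.
D: each chord is 1.5 beats in 5/4, so 10/3 per bar.
E: each chord is 2 beats in 4/4, so 2 per bar.
F: each chord is 4 beats in 5/4, so 1.25 per bar.
Slowest is B at 2/3 chords/bar.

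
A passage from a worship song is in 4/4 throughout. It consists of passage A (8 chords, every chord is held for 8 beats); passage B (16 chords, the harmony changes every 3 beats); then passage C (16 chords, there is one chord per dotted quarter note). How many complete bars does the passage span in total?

A: 8 × 8 = 64 beats = 16 bars.
B: 16 × 3 = 48 beats = 12 bars.
C: 16 × 1.5 = 24 beats = 6 bars.
Total: 16 + 12 + 6 = 34 bars.

34 bars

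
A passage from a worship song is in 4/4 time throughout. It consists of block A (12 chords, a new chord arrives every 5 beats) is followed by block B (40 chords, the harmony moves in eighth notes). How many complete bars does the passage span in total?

A: 12 × 5 = 60 beats = 15 bars.
B: 40 × 0.5 = 20 beats = 5 bars.
Total: 15 + 5 = 20 bars.

20 bars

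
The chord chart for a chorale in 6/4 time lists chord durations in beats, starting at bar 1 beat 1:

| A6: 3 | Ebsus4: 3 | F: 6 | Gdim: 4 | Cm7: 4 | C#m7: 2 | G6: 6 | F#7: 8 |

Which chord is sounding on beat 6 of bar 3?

Cm7

Beat 6 of bar 3 is beat (3−1)×6 + 6 = 18 overall.
Running totals: A6 ends at 3, Ebsus4 ends at 6, F ends at 12, Gdim ends at 16, Cm7 ends at 20.
Beat 18 falls within Cm7.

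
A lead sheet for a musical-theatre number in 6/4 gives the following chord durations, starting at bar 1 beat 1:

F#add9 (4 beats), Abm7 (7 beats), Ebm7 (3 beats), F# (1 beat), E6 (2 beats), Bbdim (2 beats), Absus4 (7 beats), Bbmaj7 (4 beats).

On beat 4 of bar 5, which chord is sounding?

Beat 4 of bar 5 is beat (5−1)×6 + 4 = 28 overall.
Running totals: F#add9 ends at 4, Abm7 ends at 11, Ebm7 ends at 14, F# ends at 15, E6 ends at 17, Bbdim ends at 19, Absus4 ends at 26, Bbmaj7 ends at 30.
Beat 28 falls within Bbmaj7.

Bbmaj7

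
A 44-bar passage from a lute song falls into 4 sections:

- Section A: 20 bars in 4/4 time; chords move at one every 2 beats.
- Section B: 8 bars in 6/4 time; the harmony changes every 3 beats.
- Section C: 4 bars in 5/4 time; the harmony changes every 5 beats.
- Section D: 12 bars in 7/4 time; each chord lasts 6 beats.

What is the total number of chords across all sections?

A: 20 bars × 4 beats = 80 beats; 2 beats/chord → 40 chords.
B: 8 bars × 6 beats = 48 beats; 3 beats/chord → 16 chords.
C: 4 bars × 5 beats = 20 beats; 5 beats/chord → 4 chords.
D: 12 bars × 7 beats = 84 beats; 6 beats/chord → 14 chords.
Total: 40 + 16 + 4 + 14 = 74.

74 chords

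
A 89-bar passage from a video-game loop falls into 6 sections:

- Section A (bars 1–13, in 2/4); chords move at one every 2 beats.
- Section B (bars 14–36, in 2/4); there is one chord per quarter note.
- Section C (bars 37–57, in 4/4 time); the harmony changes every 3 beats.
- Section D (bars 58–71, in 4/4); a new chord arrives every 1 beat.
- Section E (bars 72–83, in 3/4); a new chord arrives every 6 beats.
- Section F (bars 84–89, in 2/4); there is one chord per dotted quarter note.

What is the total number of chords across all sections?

157 chords

A: 13 bars × 2 beats = 26 beats; 2 beats/chord → 13 chords.
B: 23 bars × 2 beats = 46 beats; 1 beat/chord → 46 chords.
C: 21 bars × 4 beats = 84 beats; 3 beats/chord → 28 chords.
D: 14 bars × 4 beats = 56 beats; 1 beat/chord → 56 chords.
E: 12 bars × 3 beats = 36 beats; 6 beats/chord → 6 chords.
F: 6 bars × 2 beats = 12 beats; 1.5 beats/chord → 8 chords.
Total: 13 + 46 + 28 + 56 + 6 + 8 = 157.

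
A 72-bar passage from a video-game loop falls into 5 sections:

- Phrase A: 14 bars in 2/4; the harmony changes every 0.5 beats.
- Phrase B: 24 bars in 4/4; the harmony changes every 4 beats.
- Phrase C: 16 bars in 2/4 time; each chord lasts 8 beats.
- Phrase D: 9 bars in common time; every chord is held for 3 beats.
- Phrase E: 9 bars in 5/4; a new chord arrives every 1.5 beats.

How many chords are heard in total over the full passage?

A: 14 bars × 2 beats = 28 beats; 0.5 beats/chord → 56 chords.
B: 24 bars × 4 beats = 96 beats; 4 beats/chord → 24 chords.
C: 16 bars × 2 beats = 32 beats; 8 beats/chord → 4 chords.
D: 9 bars × 4 beats = 36 beats; 3 beats/chord → 12 chords.
E: 9 bars × 5 beats = 45 beats; 1.5 beats/chord → 30 chords.
Total: 56 + 24 + 4 + 12 + 30 = 126.

126 chords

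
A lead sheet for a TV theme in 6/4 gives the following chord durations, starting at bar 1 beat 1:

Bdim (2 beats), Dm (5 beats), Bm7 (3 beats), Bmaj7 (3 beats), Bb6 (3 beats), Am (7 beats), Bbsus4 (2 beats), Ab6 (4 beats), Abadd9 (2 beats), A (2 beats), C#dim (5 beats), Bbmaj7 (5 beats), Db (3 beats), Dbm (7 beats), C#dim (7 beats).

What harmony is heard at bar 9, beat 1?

Beat 1 of bar 9 is beat (9−1)×6 + 1 = 49 overall.
Running totals: Bdim ends at 2, Dm ends at 7, Bm7 ends at 10, Bmaj7 ends at 13, Bb6 ends at 16, Am ends at 23, Bbsus4 ends at 25, Ab6 ends at 29, Abadd9 ends at 31, A ends at 33, C#dim ends at 38, Bbmaj7 ends at 43, Db ends at 46, Dbm ends at 53.
Beat 49 falls within Dbm.

Dbm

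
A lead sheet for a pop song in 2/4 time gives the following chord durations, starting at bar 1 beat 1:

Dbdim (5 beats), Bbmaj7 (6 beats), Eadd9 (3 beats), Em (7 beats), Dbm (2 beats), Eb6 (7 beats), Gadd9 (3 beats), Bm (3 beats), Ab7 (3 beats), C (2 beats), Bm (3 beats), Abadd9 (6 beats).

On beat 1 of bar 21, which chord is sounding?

C

Beat 1 of bar 21 is beat (21−1)×2 + 1 = 41 overall.
Running totals: Dbdim ends at 5, Bbmaj7 ends at 11, Eadd9 ends at 14, Em ends at 21, Dbm ends at 23, Eb6 ends at 30, Gadd9 ends at 33, Bm ends at 36, Ab7 ends at 39, C ends at 41.
Beat 41 falls within C.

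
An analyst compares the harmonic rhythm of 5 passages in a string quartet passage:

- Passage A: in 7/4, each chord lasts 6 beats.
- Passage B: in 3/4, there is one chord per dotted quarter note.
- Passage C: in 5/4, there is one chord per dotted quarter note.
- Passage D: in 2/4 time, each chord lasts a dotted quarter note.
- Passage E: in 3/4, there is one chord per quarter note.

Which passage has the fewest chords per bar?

Passage A

A: each chord is 6 beats in 7/4, so 7/6 per bar.
B: each chord is 1.5 beats in 3/4, so 2 per bar.
C: each chord is 1.5 beats in 5/4, so 10/3 per bar.
D: each chord is 1.5 beats in 2/4, so 4/3 per bar.
E: each chord is 1 beat in 3/4, so 3 per bar.
Slowest is A at 7/6 chords/bar.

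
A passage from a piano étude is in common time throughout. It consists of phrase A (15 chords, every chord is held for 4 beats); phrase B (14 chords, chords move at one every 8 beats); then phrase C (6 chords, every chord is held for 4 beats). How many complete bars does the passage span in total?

A: 15 × 4 = 60 beats = 15 bars.
B: 14 × 8 = 112 beats = 28 bars.
C: 6 × 4 = 24 beats = 6 bars.
Total: 15 + 28 + 6 = 49 bars.

49 bars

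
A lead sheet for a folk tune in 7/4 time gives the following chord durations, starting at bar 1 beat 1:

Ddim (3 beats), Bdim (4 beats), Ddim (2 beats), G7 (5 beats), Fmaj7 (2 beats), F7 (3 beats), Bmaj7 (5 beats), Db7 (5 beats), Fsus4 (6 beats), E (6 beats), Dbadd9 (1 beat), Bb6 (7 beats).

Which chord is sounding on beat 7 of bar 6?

Dbadd9

Beat 7 of bar 6 is beat (6−1)×7 + 7 = 42 overall.
Running totals: Ddim ends at 3, Bdim ends at 7, Ddim ends at 9, G7 ends at 14, Fmaj7 ends at 16, F7 ends at 19, Bmaj7 ends at 24, Db7 ends at 29, Fsus4 ends at 35, E ends at 41, Dbadd9 ends at 42.
Beat 42 falls within Dbadd9.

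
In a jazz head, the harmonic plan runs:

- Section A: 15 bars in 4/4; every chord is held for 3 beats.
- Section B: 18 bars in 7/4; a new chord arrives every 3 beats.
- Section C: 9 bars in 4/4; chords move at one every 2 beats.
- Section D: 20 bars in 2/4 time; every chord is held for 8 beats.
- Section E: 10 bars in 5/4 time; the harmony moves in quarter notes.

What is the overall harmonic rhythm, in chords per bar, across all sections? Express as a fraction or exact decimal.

1.875 chords per bar

A: 15 bars of 4 beats is 60 beats; at 3 beats each that's 20 chords.
B: 18 bars of 7 beats is 126 beats; at 3 beats each that's 42 chords.
C: 9 bars of 4 beats is 36 beats; at 2 beats each that's 18 chords.
D: 20 bars of 2 beats is 40 beats; at 8 beats each that's 5 chords.
E: 10 bars of 5 beats is 50 beats; at 1 beat each that's 50 chords.
Overall: 135 chords over 72 bars → 135/72 = 1.875 chords per bar.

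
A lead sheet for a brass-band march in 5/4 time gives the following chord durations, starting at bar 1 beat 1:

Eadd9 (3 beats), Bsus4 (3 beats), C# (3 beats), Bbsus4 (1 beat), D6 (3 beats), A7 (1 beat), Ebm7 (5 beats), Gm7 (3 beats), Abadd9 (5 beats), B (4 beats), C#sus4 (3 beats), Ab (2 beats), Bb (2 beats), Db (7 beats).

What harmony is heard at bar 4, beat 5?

Gm7

Beat 5 of bar 4 is beat (4−1)×5 + 5 = 20 overall.
Running totals: Eadd9 ends at 3, Bsus4 ends at 6, C# ends at 9, Bbsus4 ends at 10, D6 ends at 13, A7 ends at 14, Ebm7 ends at 19, Gm7 ends at 22.
Beat 20 falls within Gm7.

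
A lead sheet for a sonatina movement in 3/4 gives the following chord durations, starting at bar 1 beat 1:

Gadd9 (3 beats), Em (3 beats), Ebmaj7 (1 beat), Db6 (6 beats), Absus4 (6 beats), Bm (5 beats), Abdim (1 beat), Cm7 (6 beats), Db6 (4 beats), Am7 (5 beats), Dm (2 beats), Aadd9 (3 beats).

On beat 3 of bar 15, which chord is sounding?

Beat 3 of bar 15 is beat (15−1)×3 + 3 = 45 overall.
Running totals: Gadd9 ends at 3, Em ends at 6, Ebmaj7 ends at 7, Db6 ends at 13, Absus4 ends at 19, Bm ends at 24, Abdim ends at 25, Cm7 ends at 31, Db6 ends at 35, Am7 ends at 40, Dm ends at 42, Aadd9 ends at 45.
Beat 45 falls within Aadd9.

Aadd9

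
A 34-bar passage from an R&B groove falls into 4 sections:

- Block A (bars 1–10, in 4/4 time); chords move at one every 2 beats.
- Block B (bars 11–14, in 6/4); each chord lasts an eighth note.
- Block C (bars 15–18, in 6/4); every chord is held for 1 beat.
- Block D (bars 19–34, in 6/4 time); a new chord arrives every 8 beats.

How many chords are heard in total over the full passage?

A: 10 bars × 4 beats = 40 beats; 2 beats/chord → 20 chords.
B: 4 bars × 6 beats = 24 beats; 0.5 beats/chord → 48 chords.
C: 4 bars × 6 beats = 24 beats; 1 beat/chord → 24 chords.
D: 16 bars × 6 beats = 96 beats; 8 beats/chord → 12 chords.
Total: 20 + 48 + 24 + 12 = 104.

104 chords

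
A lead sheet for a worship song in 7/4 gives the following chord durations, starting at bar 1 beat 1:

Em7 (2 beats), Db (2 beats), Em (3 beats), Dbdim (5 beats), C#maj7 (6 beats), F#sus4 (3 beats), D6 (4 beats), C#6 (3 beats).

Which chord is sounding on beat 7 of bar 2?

Beat 7 of bar 2 is beat (2−1)×7 + 7 = 14 overall.
Running totals: Em7 ends at 2, Db ends at 4, Em ends at 7, Dbdim ends at 12, C#maj7 ends at 18.
Beat 14 falls within C#maj7.

C#maj7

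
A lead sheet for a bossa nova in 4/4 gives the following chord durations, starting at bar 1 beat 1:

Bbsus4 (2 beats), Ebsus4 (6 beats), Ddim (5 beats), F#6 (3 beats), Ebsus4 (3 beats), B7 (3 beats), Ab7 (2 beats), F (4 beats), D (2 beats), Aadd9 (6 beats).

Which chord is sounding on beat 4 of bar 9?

Aadd9

Beat 4 of bar 9 is beat (9−1)×4 + 4 = 36 overall.
Running totals: Bbsus4 ends at 2, Ebsus4 ends at 8, Ddim ends at 13, F#6 ends at 16, Ebsus4 ends at 19, B7 ends at 22, Ab7 ends at 24, F ends at 28, D ends at 30, Aadd9 ends at 36.
Beat 36 falls within Aadd9.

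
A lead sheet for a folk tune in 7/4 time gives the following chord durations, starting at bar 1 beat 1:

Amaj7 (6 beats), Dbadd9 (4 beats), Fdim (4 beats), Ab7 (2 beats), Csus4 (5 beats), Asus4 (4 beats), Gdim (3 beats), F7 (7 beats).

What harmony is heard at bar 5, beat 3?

F7

Beat 3 of bar 5 is beat (5−1)×7 + 3 = 31 overall.
Running totals: Amaj7 ends at 6, Dbadd9 ends at 10, Fdim ends at 14, Ab7 ends at 16, Csus4 ends at 21, Asus4 ends at 25, Gdim ends at 28, F7 ends at 35.
Beat 31 falls within F7.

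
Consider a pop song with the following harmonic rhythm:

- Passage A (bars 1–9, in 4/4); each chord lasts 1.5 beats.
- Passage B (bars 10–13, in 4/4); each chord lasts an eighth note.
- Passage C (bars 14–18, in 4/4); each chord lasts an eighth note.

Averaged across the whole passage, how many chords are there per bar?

A: 9 × 4 = 36 beats ÷ 1.5 = 24 chords.
B: 4 × 4 = 16 beats ÷ 0.5 = 32 chords.
C: 5 × 4 = 20 beats ÷ 0.5 = 40 chords.
Overall: 96 chords over 18 bars → 96/18 = 16/3 chords per bar.

16/3 chords per bar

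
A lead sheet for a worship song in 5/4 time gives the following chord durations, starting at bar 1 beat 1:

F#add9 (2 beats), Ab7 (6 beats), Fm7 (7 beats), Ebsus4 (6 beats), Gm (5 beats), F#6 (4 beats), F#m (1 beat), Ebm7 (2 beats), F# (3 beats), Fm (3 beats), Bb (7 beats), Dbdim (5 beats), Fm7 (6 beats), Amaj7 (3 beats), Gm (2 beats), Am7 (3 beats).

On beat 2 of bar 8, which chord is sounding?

Fm

Beat 2 of bar 8 is beat (8−1)×5 + 2 = 37 overall.
Running totals: F#add9 ends at 2, Ab7 ends at 8, Fm7 ends at 15, Ebsus4 ends at 21, Gm ends at 26, F#6 ends at 30, F#m ends at 31, Ebm7 ends at 33, F# ends at 36, Fm ends at 39.
Beat 37 falls within Fm.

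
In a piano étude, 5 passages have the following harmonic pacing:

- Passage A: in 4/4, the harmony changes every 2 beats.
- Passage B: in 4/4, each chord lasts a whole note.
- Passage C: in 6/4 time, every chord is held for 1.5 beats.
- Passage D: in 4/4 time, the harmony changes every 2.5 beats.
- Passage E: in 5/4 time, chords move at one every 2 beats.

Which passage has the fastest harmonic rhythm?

Passage C

A: each chord is 2 beats in 4/4, so 2 per bar.
B: each chord is 4 beats in 4/4, so 1 per bar.
C: each chord is 1.5 beats in 6/4, so 4 per bar.
D: each chord is 2.5 beats in 4/4, so 1.6 per bar.
E: each chord is 2 beats in 5/4, so 2.5 per bar.
Fastest is C at 4 chords/bar.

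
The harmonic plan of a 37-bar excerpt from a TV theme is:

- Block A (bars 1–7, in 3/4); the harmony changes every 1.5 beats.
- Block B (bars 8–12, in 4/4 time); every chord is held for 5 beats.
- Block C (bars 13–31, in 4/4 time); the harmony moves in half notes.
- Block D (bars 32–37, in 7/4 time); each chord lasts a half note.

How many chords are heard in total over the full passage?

A: 7·3 = 21 beats, 21/1.5 = 14 chords.
B: 5·4 = 20 beats, 20/5 = 4 chords.
C: 19·4 = 76 beats, 76/2 = 38 chords.
D: 6·7 = 42 beats, 42/2 = 21 chords.
Total: 14 + 4 + 38 + 21 = 77.

77 chords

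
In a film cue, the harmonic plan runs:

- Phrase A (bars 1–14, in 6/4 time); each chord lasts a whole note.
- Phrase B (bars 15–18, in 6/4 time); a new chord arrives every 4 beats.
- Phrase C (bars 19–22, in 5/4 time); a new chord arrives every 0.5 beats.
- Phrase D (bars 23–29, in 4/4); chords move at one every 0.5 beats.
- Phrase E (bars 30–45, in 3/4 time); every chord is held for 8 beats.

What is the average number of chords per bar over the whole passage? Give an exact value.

43/15 chords per bar

A: 14 × 6 = 84 beats ÷ 4 = 21 chords.
B: 4 × 6 = 24 beats ÷ 4 = 6 chords.
C: 4 × 5 = 20 beats ÷ 0.5 = 40 chords.
D: 7 × 4 = 28 beats ÷ 0.5 = 56 chords.
E: 16 × 3 = 48 beats ÷ 8 = 6 chords.
Overall: 129 chords over 45 bars → 129/45 = 43/15 chords per bar.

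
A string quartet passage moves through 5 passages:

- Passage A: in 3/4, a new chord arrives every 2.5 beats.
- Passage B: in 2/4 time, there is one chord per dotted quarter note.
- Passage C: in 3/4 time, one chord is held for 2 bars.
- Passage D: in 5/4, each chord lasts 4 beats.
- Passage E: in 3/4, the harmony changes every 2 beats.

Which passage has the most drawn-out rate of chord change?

Passage C

A: 3 beats/bar ÷ 2.5 beats/chord = 1.2 chords/bar.
B: 2 beats/bar ÷ 1.5 beats/chord = 4/3 chords/bar.
C: 3 beats/bar ÷ 6 beats/chord = 0.5 chords/bar.
D: 5 beats/bar ÷ 4 beats/chord = 1.25 chords/bar.
E: 3 beats/bar ÷ 2 beats/chord = 1.5 chords/bar.
Slowest is C at 0.5 chords/bar.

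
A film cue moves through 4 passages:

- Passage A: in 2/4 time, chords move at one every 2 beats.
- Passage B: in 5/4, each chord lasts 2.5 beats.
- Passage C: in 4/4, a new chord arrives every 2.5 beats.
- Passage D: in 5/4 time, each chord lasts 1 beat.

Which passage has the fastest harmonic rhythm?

A: 2 beats/bar ÷ 2 beats/chord = 1 chord/bar.
B: 5 beats/bar ÷ 2.5 beats/chord = 2 chords/bar.
C: 4 beats/bar ÷ 2.5 beats/chord = 1.6 chords/bar.
D: 5 beats/bar ÷ 1 beat/chord = 5 chords/bar.
Fastest is D at 5 chords/bar.

Passage D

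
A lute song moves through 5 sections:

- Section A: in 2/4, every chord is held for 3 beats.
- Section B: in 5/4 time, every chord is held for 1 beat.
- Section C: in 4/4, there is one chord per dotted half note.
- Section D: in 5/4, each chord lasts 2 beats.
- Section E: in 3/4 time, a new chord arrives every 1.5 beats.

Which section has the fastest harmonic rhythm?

Section B

A: each chord is 3 beats in 2/4, so 2/3 per bar.
B: each chord is 1 beat in 5/4, so 5 per bar.
C: each chord is 3 beats in 4/4, so 4/3 per bar.
D: each chord is 2 beats in 5/4, so 2.5 per bar.
E: each chord is 1.5 beats in 3/4, so 2 per bar.
Fastest is B at 5 chords/bar.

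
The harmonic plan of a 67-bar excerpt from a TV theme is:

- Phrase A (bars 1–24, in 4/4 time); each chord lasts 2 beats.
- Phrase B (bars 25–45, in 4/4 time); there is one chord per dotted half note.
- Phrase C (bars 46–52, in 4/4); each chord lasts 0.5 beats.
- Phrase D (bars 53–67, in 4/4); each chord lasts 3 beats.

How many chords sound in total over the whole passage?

152 chords

A: 24·4 = 96 beats, 96/2 = 48 chords.
B: 21·4 = 84 beats, 84/3 = 28 chords.
C: 7·4 = 28 beats, 28/0.5 = 56 chords.
D: 15·4 = 60 beats, 60/3 = 20 chords.
Total: 48 + 28 + 56 + 20 = 152.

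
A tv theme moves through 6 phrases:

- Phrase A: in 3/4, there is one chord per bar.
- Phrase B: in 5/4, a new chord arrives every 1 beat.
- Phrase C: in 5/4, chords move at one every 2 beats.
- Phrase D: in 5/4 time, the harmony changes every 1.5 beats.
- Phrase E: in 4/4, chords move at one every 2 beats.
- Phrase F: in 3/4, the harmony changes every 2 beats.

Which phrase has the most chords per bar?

A: each chord is 3 beats in 3/4, so 1 per bar.
B: each chord is 1 beat in 5/4, so 5 per bar.
C: each chord is 2 beats in 5/4, so 2.5 per bar.
D: each chord is 1.5 beats in 5/4, so 10/3 per bar.
E: each chord is 2 beats in 4/4, so 2 per bar.
F: each chord is 2 beats in 3/4, so 1.5 per bar.
Fastest is B at 5 chords/bar.

Phrase B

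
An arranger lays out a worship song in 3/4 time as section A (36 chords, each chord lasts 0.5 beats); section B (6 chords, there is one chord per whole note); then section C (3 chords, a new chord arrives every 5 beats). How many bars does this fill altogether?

A: 36 × 0.5 = 18 beats = 6 bars.
B: 6 × 4 = 24 beats = 8 bars.
C: 3 × 5 = 15 beats = 5 bars.
Total: 6 + 8 + 5 = 19 bars.

19 bars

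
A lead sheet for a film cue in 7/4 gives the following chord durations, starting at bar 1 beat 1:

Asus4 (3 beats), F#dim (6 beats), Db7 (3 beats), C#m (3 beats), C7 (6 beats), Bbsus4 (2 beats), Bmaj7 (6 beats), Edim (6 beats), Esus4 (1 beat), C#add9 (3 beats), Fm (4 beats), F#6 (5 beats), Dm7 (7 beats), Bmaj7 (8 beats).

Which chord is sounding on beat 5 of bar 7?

F#6

Beat 5 of bar 7 is beat (7−1)×7 + 5 = 47 overall.
Running totals: Asus4 ends at 3, F#dim ends at 9, Db7 ends at 12, C#m ends at 15, C7 ends at 21, Bbsus4 ends at 23, Bmaj7 ends at 29, Edim ends at 35, Esus4 ends at 36, C#add9 ends at 39, Fm ends at 43, F#6 ends at 48.
Beat 47 falls within F#6.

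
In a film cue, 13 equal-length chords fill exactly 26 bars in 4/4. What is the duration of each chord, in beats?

8 beats

26 bars × 4 beats/bar = 104 beats total.
104 beats ÷ 13 chords = 8 beats per chord.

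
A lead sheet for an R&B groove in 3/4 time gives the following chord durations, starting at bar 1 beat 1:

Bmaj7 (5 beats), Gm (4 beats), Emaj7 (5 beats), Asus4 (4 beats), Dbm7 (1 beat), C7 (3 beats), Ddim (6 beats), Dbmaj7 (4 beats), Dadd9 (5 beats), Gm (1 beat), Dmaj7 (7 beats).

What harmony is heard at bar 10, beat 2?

Beat 2 of bar 10 is beat (10−1)×3 + 2 = 29 overall.
Running totals: Bmaj7 ends at 5, Gm ends at 9, Emaj7 ends at 14, Asus4 ends at 18, Dbm7 ends at 19, C7 ends at 22, Ddim ends at 28, Dbmaj7 ends at 32.
Beat 29 falls within Dbmaj7.

Dbmaj7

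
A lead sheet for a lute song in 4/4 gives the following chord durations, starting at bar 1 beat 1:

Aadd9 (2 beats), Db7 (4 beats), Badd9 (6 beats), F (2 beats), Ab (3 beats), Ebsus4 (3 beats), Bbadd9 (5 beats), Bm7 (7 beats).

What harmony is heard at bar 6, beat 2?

Bbadd9

Beat 2 of bar 6 is beat (6−1)×4 + 2 = 22 overall.
Running totals: Aadd9 ends at 2, Db7 ends at 6, Badd9 ends at 12, F ends at 14, Ab ends at 17, Ebsus4 ends at 20, Bbadd9 ends at 25.
Beat 22 falls within Bbadd9.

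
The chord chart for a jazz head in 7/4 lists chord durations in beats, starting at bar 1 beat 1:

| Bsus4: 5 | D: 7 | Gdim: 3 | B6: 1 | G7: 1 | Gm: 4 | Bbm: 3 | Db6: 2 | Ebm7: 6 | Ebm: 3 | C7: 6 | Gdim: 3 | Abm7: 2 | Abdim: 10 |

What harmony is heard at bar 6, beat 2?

Beat 2 of bar 6 is beat (6−1)×7 + 2 = 37 overall.
Running totals: Bsus4 ends at 5, D ends at 12, Gdim ends at 15, B6 ends at 16, G7 ends at 17, Gm ends at 21, Bbm ends at 24, Db6 ends at 26, Ebm7 ends at 32, Ebm ends at 35, C7 ends at 41.
Beat 37 falls within C7.

C7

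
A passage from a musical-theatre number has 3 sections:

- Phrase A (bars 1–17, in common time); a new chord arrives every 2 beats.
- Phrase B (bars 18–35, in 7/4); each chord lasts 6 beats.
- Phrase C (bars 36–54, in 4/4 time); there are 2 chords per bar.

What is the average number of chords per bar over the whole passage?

31/18 chords per bar

A: 17 bars of 4 beats is 68 beats; at 2 beats each that's 34 chords.
B: 18 bars of 7 beats is 126 beats; at 6 beats each that's 21 chords.
C: 19 bars of 4 beats is 76 beats; at 2 beats each that's 38 chords.
Overall: 93 chords over 54 bars → 93/54 = 31/18 chords per bar.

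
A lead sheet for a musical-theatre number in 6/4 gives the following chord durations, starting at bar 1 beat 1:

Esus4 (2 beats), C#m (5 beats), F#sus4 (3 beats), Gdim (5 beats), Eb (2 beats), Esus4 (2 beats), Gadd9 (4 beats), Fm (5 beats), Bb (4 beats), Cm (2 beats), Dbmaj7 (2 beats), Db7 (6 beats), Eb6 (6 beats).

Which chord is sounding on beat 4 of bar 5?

Fm

Beat 4 of bar 5 is beat (5−1)×6 + 4 = 28 overall.
Running totals: Esus4 ends at 2, C#m ends at 7, F#sus4 ends at 10, Gdim ends at 15, Eb ends at 17, Esus4 ends at 19, Gadd9 ends at 23, Fm ends at 28.
Beat 28 falls within Fm.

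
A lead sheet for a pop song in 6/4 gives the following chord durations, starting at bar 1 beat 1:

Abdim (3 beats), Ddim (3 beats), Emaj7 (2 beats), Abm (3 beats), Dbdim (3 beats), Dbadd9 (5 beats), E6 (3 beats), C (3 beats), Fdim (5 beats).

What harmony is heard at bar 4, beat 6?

Beat 6 of bar 4 is beat (4−1)×6 + 6 = 24 overall.
Running totals: Abdim ends at 3, Ddim ends at 6, Emaj7 ends at 8, Abm ends at 11, Dbdim ends at 14, Dbadd9 ends at 19, E6 ends at 22, C ends at 25.
Beat 24 falls within C.

C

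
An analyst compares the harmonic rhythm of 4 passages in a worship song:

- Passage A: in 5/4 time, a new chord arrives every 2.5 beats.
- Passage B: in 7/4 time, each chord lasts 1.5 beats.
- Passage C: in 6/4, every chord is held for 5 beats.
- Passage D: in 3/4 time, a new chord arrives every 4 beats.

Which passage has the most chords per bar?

A: 5/2.5 = 2 chords/bar.
B: 7/1.5 = 14/3 chords/bar.
C: 6/5 = 1.2 chords/bar.
D: 3/4 = 0.75 chords/bar.
Fastest is B at 14/3 chords/bar.

Passage B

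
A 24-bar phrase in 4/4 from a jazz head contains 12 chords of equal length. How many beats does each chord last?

8 beats

24 bars × 4 beats/bar = 96 beats total.
96 beats ÷ 12 chords = 8 beats per chord.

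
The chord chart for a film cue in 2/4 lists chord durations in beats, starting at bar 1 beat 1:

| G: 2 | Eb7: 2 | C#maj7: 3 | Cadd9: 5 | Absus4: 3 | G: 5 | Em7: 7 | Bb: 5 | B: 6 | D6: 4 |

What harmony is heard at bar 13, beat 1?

Em7

Beat 1 of bar 13 is beat (13−1)×2 + 1 = 25 overall.
Running totals: G ends at 2, Eb7 ends at 4, C#maj7 ends at 7, Cadd9 ends at 12, Absus4 ends at 15, G ends at 20, Em7 ends at 27.
Beat 25 falls within Em7.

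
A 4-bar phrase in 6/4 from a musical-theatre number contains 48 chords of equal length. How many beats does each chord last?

0.5 beats

4 bars × 6 beats/bar = 24 beats total.
24 beats ÷ 48 chords = 0.5 beats per chord.
(That is an eighth note.)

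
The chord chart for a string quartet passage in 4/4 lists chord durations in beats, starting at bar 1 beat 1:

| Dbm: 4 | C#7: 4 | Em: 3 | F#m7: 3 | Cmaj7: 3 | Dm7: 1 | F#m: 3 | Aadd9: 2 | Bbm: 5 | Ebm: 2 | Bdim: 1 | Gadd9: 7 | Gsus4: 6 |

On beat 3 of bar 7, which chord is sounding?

Bbm

Beat 3 of bar 7 is beat (7−1)×4 + 3 = 27 overall.
Running totals: Dbm ends at 4, C#7 ends at 8, Em ends at 11, F#m7 ends at 14, Cmaj7 ends at 17, Dm7 ends at 18, F#m ends at 21, Aadd9 ends at 23, Bbm ends at 28.
Beat 27 falls within Bbm.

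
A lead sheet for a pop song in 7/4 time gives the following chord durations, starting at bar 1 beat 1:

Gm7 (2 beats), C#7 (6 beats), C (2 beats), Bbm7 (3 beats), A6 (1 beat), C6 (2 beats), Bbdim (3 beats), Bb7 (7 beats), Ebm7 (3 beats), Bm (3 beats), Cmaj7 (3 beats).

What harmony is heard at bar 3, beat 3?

Bbdim

Beat 3 of bar 3 is beat (3−1)×7 + 3 = 17 overall.
Running totals: Gm7 ends at 2, C#7 ends at 8, C ends at 10, Bbm7 ends at 13, A6 ends at 14, C6 ends at 16, Bbdim ends at 19.
Beat 17 falls within Bbdim.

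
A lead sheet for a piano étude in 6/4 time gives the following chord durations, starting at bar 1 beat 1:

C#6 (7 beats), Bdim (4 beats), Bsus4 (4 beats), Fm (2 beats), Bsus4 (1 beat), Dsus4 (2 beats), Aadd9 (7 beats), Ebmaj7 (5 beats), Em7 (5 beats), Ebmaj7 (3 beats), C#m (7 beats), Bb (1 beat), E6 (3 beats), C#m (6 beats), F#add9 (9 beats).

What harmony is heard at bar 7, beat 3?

Ebmaj7

Beat 3 of bar 7 is beat (7−1)×6 + 3 = 39 overall.
Running totals: C#6 ends at 7, Bdim ends at 11, Bsus4 ends at 15, Fm ends at 17, Bsus4 ends at 18, Dsus4 ends at 20, Aadd9 ends at 27, Ebmaj7 ends at 32, Em7 ends at 37, Ebmaj7 ends at 40.
Beat 39 falls within Ebmaj7.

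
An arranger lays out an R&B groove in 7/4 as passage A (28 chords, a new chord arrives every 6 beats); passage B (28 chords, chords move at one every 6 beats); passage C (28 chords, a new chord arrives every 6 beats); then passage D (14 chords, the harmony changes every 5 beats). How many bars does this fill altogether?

82 bars

A: 28 × 6 = 168 beats = 24 bars.
B: 28 × 6 = 168 beats = 24 bars.
C: 28 × 6 = 168 beats = 24 bars.
D: 14 × 5 = 70 beats = 10 bars.
Total: 24 + 24 + 24 + 10 = 82 bars.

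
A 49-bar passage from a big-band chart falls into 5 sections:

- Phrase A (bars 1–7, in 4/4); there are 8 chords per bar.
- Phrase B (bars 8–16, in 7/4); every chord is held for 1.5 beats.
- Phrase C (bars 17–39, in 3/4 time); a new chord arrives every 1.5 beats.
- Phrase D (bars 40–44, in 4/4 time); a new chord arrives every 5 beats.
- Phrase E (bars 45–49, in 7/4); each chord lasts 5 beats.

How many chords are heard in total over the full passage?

155 chords

A: 7·4 = 28 beats, 28/0.5 = 56 chords.
B: 9·7 = 63 beats, 63/1.5 = 42 chords.
C: 23·3 = 69 beats, 69/1.5 = 46 chords.
D: 5·4 = 20 beats, 20/5 = 4 chords.
E: 5·7 = 35 beats, 35/5 = 7 chords.
Total: 56 + 42 + 46 + 4 + 7 = 155.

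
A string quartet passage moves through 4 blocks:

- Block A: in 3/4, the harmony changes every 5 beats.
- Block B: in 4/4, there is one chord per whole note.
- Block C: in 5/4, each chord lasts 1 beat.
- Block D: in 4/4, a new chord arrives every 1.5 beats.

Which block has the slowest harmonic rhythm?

A: 3/5 = 0.6 chords/bar.
B: 4/4 = 1 chord/bar.
C: 5/1 = 5 chords/bar.
D: 4/1.5 = 8/3 chords/bar.
Slowest is A at 0.6 chords/bar.

Block A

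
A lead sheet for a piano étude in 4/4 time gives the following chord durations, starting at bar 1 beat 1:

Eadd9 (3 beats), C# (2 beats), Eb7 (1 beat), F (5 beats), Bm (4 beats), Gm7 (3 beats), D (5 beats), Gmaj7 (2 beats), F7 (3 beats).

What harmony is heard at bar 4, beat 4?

Gm7

Beat 4 of bar 4 is beat (4−1)×4 + 4 = 16 overall.
Running totals: Eadd9 ends at 3, C# ends at 5, Eb7 ends at 6, F ends at 11, Bm ends at 15, Gm7 ends at 18.
Beat 16 falls within Gm7.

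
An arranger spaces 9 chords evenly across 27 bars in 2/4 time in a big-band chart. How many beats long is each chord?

6 beats

27 bars × 2 beats/bar = 54 beats total.
54 beats ÷ 9 chords = 6 beats per chord.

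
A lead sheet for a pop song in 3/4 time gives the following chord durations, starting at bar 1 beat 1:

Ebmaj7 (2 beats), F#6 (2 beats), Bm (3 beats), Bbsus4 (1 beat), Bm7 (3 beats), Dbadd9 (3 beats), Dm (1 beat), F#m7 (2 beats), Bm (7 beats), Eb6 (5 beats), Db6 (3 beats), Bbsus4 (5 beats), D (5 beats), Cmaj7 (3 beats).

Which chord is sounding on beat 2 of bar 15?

Beat 2 of bar 15 is beat (15−1)×3 + 2 = 44 overall.
Running totals: Ebmaj7 ends at 2, F#6 ends at 4, Bm ends at 7, Bbsus4 ends at 8, Bm7 ends at 11, Dbadd9 ends at 14, Dm ends at 15, F#m7 ends at 17, Bm ends at 24, Eb6 ends at 29, Db6 ends at 32, Bbsus4 ends at 37, D ends at 42, Cmaj7 ends at 45.
Beat 44 falls within Cmaj7.

Cmaj7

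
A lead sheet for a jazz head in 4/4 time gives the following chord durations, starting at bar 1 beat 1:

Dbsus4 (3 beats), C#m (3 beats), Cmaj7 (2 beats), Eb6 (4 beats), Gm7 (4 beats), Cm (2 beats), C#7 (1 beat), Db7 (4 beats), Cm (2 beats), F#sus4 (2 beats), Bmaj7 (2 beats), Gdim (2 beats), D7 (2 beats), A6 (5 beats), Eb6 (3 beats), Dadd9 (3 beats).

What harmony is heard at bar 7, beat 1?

Beat 1 of bar 7 is beat (7−1)×4 + 1 = 25 overall.
Running totals: Dbsus4 ends at 3, C#m ends at 6, Cmaj7 ends at 8, Eb6 ends at 12, Gm7 ends at 16, Cm ends at 18, C#7 ends at 19, Db7 ends at 23, Cm ends at 25.
Beat 25 falls within Cm.

Cm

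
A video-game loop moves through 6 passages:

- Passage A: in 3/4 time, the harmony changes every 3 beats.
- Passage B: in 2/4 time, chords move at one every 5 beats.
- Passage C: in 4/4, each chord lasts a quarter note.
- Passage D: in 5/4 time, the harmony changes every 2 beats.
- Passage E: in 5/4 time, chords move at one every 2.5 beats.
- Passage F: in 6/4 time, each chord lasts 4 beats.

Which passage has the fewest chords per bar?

A: each chord is 3 beats in 3/4, so 1 per bar.
B: each chord is 5 beats in 2/4, so 0.4 per bar.
C: each chord is 1 beat in 4/4, so 4 per bar.
D: each chord is 2 beats in 5/4, so 2.5 per bar.
E: each chord is 2.5 beats in 5/4, so 2 per bar.
F: each chord is 4 beats in 6/4, so 1.5 per bar.
Slowest is B at 0.4 chords/bar.

Passage B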